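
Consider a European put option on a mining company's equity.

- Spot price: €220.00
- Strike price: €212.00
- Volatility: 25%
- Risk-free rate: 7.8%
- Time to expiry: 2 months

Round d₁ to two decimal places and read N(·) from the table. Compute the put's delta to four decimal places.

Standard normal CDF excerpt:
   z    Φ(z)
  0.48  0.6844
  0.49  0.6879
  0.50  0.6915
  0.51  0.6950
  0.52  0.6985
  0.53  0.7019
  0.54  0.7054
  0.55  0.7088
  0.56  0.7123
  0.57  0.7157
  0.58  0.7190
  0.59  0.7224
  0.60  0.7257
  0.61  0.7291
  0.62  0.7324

T = 0.1667;  σ√T = 0.1021
d₁ = [ln(220/212) + (0.078 + ½·0.25²)·0.1667] / (σ√T) = (0.0370 + 0.0182) / 0.1021 = 0.5413 ⇒ 0.54
N(d₁) = N(0.54) = 0.7054
Δ_put = N(d₁) − 1 = 0.7054 − 1 = -0.2946

-0.2946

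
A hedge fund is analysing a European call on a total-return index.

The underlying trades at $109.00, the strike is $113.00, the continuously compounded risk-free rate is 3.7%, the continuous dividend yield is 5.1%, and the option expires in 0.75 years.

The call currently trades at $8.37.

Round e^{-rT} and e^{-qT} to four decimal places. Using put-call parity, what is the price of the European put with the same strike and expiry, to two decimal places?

$13.36

e^(−qT) = e^(−0.051·0.75) = 0.9625;  e^(−rT) = e^(−0.037·0.75) = 0.9726
Put-call parity: C − P = S·e^(−qT) − K·e^(−rT) = 109·0.9625 − 113·0.9726 = 104.9125 − 109.9038 = -4.9913
P = C − (C − P) = 8.37 − (-4.9913) = 13.3613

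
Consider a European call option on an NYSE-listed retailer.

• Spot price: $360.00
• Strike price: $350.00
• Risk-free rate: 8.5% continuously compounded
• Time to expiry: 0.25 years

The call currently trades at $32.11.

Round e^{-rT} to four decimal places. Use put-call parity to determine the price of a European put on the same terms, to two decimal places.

e^(−rT) = e^(−0.085·0.25) = 0.9790
Put-call parity: C − P = S − K·e^(−rT) = 360 − 350·0.9790 = 360 − 342.6500 = 17.3500
P = C − (C − P) = 32.11 − (17.3500) = 14.7600

$14.76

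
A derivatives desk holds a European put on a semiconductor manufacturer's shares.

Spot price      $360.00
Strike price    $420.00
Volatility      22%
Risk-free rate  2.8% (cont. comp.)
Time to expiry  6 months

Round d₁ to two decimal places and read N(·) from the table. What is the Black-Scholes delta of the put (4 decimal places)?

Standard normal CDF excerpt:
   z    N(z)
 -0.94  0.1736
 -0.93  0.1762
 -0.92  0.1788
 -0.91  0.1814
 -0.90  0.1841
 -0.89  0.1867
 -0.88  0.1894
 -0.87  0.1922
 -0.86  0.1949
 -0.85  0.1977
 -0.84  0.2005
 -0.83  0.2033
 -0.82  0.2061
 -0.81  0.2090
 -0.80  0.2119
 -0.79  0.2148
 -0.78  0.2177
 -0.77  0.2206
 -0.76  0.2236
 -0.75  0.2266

-0.7939

σ√T = 0.22·√0.5 = 0.1556
d₁ = [ln(360/420) + (0.028 + ½·0.22²)·0.5] / (σ√T) = (-0.1542 + 0.0261) / 0.1556 = -0.8231 → -0.82
N(d₁) = N(-0.82) = 0.2061
Δ_put = N(d₁) − 1 = 0.2061 − 1 = -0.7939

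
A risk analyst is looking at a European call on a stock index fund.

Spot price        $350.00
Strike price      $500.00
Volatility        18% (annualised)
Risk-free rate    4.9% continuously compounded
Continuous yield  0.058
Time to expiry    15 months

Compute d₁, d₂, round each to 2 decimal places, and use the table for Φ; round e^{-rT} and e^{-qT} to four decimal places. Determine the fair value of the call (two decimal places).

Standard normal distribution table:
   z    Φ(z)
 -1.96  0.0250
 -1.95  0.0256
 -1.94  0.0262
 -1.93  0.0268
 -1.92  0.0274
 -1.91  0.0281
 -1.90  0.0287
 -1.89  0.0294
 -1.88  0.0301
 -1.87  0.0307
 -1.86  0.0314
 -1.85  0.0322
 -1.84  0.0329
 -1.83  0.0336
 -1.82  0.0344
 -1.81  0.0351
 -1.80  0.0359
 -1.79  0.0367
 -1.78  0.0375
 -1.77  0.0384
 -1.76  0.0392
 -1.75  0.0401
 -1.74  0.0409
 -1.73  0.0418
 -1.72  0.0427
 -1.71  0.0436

$1.00

T = 1.25;  σ√T = 0.2012
ln(S/K) + (r − q + σ²/2)T = ln(350/500) + (0.049 − 0.058 + 0.18²/2)·1.25 = -0.3567 + 0.0090 = -0.3477
d₁ = -0.3477 / 0.2012 = -1.7276 ≈ -1.73
d₂ = d₁ − σ√T = -1.7276 − 0.2012 = -1.9289 ≈ -1.93
exp(−qT) = exp(−0.058·1.25) = 0.9301;  exp(−rT) = exp(−0.049·1.25) = 0.9406
N(d₁) = N(-1.73) = 0.0418;  N(d₂) = N(-1.93) = 0.0268
C = 350·0.9301·0.0418 − 500·0.9406·0.0268 = 13.6074 − 12.6040 = 1.0033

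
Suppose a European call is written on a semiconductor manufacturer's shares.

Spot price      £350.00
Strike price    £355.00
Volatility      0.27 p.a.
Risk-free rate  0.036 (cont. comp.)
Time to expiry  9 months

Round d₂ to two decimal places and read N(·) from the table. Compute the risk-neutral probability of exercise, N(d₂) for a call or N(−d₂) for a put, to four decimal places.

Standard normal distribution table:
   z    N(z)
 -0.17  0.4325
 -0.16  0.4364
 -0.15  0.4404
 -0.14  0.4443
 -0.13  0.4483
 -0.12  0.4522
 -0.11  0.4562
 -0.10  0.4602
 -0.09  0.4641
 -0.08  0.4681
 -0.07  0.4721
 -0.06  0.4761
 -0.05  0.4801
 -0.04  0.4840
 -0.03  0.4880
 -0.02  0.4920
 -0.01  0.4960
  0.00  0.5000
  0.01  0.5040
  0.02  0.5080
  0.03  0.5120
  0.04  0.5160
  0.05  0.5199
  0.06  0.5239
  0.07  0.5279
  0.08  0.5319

σ√T = 0.27 × 0.8660 = 0.2338
d₁ = [ln(350/355) + (0.036 + 0.27²/2)·0.75] / 0.2338 = [-0.0142 + 0.0543] / 0.2338 = 0.1717 which rounds to 0.17
d₂ = d₁ − σ√T = 0.1717 − 0.2338 = -0.0621 which rounds to -0.06
Risk-neutral Pr[S_T > K] = N(d₂) = N(-0.06) = 0.4761

0.4761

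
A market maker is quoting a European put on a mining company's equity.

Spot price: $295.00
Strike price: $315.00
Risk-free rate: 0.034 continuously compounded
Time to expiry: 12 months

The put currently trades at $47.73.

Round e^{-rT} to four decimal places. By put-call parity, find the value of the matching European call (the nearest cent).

$38.25

exp(−rT) = exp(−0.034·1) = 0.9666
Put-call parity: C − P = S − K·e^(−rT) = 295 − 315·0.9666 = 295 − 304.4790 = -9.4790
C = P + (C − P) = 47.73 + (-9.4790) = 38.2510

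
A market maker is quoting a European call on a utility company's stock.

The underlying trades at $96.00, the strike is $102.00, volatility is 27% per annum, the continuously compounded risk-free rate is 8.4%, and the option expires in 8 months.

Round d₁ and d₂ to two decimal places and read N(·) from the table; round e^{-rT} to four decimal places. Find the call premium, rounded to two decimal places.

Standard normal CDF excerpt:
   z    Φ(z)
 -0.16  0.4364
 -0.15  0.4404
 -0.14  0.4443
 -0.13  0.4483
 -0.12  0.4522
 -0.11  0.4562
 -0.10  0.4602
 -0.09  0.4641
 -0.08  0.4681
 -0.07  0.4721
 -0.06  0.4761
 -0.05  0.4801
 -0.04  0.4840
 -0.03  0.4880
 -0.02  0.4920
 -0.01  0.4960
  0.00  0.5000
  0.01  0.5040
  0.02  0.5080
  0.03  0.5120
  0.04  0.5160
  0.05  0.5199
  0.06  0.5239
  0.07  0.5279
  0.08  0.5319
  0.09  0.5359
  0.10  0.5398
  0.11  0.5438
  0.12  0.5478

$8.21

σ√T = 0.27 × 0.8165 = 0.2205
ln(S/K) + (r + σ²/2)T = ln(96/102) + (0.084 + 0.27²/2)·0.6667 = -0.0606 + 0.0803 = 0.0197
d₁ = 0.0197 / 0.2205 = 0.0892 → 0.09
d₂ = d₁ − σ√T = 0.0892 − 0.2205 = -0.1312 → -0.13
exp(−rT) = exp(−0.084·0.6667) = 0.9455
N(d₁) = N(0.09) = 0.5359;  N(d₂) = N(-0.13) = 0.4483
C = 96·0.5359 − 102·0.9455·0.4483 = 51.4464 − 43.2345 = 8.2119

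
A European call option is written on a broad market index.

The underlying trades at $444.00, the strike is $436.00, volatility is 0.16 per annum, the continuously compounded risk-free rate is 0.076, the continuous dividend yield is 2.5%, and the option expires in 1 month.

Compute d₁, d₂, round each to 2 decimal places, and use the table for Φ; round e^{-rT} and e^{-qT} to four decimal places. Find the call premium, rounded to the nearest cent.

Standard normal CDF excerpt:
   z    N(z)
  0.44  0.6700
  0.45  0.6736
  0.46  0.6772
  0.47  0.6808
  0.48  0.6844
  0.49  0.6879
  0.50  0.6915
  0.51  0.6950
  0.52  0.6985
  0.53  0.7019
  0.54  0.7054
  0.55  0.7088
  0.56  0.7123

$14.53

T = 0.08333;  σ√T = 0.0462
d₁ = [ln(444/436) + (0.076 − 0.025 + 0.16²/2)·0.08333] / 0.0462 = [0.0182 + 0.0053] / 0.0462 = 0.5088 ≈ 0.51
d₂ = d₁ − σ√T = 0.5088 − 0.0462 = 0.4626 ≈ 0.46
exp(−qT) = exp(−0.025·0.08333) = 0.9979;  exp(−rT) = exp(−0.076·0.08333) = 0.9937
N(d₁) = N(0.51) = 0.6950;  N(d₂) = N(0.46) = 0.6772
C = 444·0.9979·0.6950 − 436·0.9937·0.6772 = 307.9320 − 293.3991 = 14.5329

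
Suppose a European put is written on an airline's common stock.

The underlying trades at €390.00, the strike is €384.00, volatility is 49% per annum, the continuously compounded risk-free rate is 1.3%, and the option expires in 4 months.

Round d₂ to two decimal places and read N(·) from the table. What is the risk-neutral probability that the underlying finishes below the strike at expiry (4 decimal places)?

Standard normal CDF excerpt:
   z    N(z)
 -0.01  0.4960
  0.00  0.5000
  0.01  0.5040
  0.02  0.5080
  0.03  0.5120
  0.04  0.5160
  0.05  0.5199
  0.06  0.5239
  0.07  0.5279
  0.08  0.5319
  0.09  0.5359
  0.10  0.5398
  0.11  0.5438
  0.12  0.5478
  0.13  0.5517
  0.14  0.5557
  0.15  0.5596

σ√T = 0.49·√0.3333 = 0.2829
d₁ = [ln(390/384) + (0.013 + 0.49²/2)·0.3333] / 0.2829 = [0.0155 + 0.0444] / 0.2829 = 0.2116 ⇒ 0.21
d₂ = d₁ − σ√T = 0.2116 − 0.2829 = -0.0713 ⇒ -0.07
Pr(exercise) under Q = N(−d₂) = N(0.07) = 0.5279

0.5279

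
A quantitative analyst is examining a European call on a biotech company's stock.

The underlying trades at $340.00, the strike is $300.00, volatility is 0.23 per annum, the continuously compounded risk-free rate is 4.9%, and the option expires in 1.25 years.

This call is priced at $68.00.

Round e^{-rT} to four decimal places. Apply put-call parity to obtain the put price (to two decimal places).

$10.18

e^(−rT) = e^(−0.049·1.25) = 0.9406
Put-call parity: C − P = S − K·e^(−rT) = 340 − 300·0.9406 = 340 − 282.1800 = 57.8200
P = C − (C − P) = 68.00 − (57.8200) = 10.1800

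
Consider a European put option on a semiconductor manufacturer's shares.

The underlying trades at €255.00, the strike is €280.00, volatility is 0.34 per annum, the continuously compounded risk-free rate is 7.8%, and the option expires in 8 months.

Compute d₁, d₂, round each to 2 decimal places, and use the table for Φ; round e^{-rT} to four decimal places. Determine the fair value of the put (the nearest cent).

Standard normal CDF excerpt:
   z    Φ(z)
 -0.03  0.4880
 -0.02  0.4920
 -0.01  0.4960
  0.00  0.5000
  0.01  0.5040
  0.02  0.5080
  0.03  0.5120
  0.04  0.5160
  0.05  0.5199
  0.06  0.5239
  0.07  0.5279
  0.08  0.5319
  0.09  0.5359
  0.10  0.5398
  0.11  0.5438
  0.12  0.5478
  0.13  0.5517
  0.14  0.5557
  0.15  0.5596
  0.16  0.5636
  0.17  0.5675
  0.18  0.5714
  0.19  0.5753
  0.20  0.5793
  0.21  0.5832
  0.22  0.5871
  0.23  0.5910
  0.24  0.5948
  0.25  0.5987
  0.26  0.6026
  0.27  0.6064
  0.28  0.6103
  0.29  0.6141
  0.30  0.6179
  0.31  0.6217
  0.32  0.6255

€34.71

σ√T = 0.34 × 0.8165 = 0.2776
d₁ = [ln(255/280) + (0.078 + ½·0.34²)·0.6667] / (σ√T) = (-0.0935 + 0.0905) / 0.2776 = -0.0108 ⇒ -0.01
d₂ = -0.0108 − 0.2776 = -0.2884 ⇒ -0.29
exp(−rT) = exp(−0.078·0.6667) = 0.9493
N(−d₂) = N(0.29) = 0.6141;  N(−d₁) = N(0.01) = 0.5040
P = 280·0.9493·0.6141 − 255·0.5040 = 163.2302 − 128.5200 = 34.7102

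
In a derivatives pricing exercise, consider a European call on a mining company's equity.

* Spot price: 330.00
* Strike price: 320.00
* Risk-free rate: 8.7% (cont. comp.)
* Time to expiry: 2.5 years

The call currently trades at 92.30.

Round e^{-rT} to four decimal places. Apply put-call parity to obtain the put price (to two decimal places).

19.74

e^(−rT) = e^(−0.087·2.5) = 0.8045
Put-call parity: C − P = S − K·e^(−rT) = 330 − 320·0.8045 = 330 − 257.4400 = 72.5600
P = C − (C − P) = 92.30 − (72.5600) = 19.7400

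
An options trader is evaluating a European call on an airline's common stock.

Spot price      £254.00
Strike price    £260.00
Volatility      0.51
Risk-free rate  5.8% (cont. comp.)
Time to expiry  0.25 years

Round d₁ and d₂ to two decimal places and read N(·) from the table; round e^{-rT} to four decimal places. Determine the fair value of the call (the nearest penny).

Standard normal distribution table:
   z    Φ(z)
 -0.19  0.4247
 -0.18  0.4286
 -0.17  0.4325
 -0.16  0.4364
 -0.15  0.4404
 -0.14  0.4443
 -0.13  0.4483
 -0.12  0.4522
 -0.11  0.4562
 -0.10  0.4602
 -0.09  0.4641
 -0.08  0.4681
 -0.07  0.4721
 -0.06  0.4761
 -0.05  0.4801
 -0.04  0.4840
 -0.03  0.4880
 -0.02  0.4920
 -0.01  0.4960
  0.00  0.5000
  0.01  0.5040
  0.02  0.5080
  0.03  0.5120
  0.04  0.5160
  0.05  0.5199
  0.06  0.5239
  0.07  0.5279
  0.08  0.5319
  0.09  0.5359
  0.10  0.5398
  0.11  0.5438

σ√T = 0.51·√0.25 = 0.2550
ln(S/K) + (r + σ²/2)T = ln(254/260) + (0.058 + 0.51²/2)·0.25 = -0.0233 + 0.0470 = 0.0237
d₁ = 0.0237 / 0.2550 = 0.0928 ≈ 0.09
d₂ = d₁ − σ√T = 0.0928 − 0.2550 = -0.1622 ≈ -0.16
exp(−rT) = exp(−0.058·0.25) = 0.9856
C = 254·N(0.09) − 260·0.9856·N(-0.16) = 254·0.5359 − 260·0.9856·0.4364 = 136.1186 − 111.8301 = 24.2885

£24.29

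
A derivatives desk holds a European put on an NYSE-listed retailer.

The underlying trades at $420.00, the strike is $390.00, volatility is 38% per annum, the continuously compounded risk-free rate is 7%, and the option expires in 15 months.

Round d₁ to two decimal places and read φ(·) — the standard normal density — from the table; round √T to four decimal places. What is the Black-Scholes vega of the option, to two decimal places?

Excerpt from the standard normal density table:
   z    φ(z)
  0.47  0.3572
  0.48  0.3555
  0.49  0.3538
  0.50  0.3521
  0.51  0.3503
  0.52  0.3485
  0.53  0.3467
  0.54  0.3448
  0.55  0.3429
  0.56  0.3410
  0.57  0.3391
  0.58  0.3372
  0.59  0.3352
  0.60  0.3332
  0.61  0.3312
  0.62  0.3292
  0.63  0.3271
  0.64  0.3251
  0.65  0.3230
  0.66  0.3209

σ√T = 0.38·√1.25 = 0.4249
ln(S/K) + (r + σ²/2)T = ln(420/390) + (0.07 + 0.38²/2)·1.25 = 0.0741 + 0.1777 = 0.2519
d₁ = 0.2519 / 0.4249 = 0.5928 → 0.59
√T = √1.25 = 1.1180
φ(d₁) = φ(0.59) = 0.3352
vega = S·φ(d₁)·√T = 420·0.3352·1.1180 = 157.3965

157.40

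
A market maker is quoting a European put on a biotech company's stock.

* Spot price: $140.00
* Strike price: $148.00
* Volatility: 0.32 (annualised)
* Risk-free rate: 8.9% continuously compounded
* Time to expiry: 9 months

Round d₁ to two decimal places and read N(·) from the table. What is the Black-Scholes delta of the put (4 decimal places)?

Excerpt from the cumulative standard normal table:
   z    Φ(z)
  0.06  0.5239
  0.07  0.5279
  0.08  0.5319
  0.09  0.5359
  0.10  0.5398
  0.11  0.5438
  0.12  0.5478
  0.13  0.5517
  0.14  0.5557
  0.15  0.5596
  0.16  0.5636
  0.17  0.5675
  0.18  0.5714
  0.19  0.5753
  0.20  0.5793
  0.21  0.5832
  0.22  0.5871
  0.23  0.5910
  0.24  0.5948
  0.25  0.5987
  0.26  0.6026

σ√T = 0.32·√0.75 = 0.2771
d₁ = [ln(140/148) + (0.089 + ½·0.32²)·0.75] / (σ√T) = (-0.0556 + 0.1051) / 0.2771 = 0.1789 ≈ 0.18
N(d₁) = N(0.18) = 0.5714
Δ_put = N(d₁) − 1 = 0.5714 − 1 = -0.4286

-0.4286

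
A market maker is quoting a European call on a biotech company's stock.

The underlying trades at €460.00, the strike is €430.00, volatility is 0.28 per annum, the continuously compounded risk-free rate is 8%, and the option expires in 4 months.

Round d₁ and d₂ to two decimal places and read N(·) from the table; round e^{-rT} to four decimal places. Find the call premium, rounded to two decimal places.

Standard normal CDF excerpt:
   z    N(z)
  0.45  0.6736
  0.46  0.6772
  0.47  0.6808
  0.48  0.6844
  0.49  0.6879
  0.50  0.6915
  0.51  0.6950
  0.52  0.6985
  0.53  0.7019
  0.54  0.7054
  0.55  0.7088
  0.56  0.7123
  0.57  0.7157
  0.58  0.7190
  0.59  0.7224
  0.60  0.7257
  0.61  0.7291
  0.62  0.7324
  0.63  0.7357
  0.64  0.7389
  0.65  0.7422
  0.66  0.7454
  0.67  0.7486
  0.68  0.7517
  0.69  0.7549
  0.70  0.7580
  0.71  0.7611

T = 0.3333;  σ√T = 0.1617
d₁ = [ln(460/430) + (0.08 + ½·0.28²)·0.3333] / (σ√T) = (0.0674 + 0.0397) / 0.1617 = 0.6630 ≈ 0.66
d₂ = 0.6630 − 0.1617 = 0.5013 ≈ 0.50
exp(−rT) = exp(−0.08·0.3333) = 0.9737
N(d₁) = N(0.66) = 0.7454;  N(d₂) = N(0.50) = 0.6915
C = 460·0.7454 − 430·0.9737·0.6915 = 342.8840 − 289.5248 = 53.3592

€53.36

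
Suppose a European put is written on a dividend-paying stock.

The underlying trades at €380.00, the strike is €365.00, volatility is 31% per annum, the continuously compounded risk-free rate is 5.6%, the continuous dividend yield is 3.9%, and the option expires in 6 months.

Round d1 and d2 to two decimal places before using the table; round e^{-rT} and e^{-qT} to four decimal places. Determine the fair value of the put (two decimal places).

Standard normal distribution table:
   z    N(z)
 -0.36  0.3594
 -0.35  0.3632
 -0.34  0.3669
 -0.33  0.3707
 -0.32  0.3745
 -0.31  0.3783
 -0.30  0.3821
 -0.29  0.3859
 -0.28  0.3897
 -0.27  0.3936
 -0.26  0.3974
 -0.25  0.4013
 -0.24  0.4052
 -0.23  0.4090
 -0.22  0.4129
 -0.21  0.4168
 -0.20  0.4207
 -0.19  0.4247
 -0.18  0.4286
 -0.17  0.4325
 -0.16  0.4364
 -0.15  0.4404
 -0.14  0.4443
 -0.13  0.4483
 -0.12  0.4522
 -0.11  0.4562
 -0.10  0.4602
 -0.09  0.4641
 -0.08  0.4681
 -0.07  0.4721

σ√T = 0.31·√0.5 = 0.2192
d₁ = [ln(380/365) + (0.056 − 0.039 + 0.31²/2)·0.5] / 0.2192 = [0.0403 + 0.0325] / 0.2192 = 0.3321 which rounds to 0.33
d₂ = d₁ − σ√T = 0.3321 − 0.2192 = 0.1129 which rounds to 0.11
e^(−qT) = e^(−0.039·0.5) = 0.9807;  e^(−rT) = e^(−0.056·0.5) = 0.9724
N(−d₂) = N(-0.11) = 0.4562;  N(−d₁) = N(-0.33) = 0.3707
P = 365·0.9724·0.4562 − 380·0.9807·0.3707 = 161.9172 − 138.1473 = 23.7700

€23.77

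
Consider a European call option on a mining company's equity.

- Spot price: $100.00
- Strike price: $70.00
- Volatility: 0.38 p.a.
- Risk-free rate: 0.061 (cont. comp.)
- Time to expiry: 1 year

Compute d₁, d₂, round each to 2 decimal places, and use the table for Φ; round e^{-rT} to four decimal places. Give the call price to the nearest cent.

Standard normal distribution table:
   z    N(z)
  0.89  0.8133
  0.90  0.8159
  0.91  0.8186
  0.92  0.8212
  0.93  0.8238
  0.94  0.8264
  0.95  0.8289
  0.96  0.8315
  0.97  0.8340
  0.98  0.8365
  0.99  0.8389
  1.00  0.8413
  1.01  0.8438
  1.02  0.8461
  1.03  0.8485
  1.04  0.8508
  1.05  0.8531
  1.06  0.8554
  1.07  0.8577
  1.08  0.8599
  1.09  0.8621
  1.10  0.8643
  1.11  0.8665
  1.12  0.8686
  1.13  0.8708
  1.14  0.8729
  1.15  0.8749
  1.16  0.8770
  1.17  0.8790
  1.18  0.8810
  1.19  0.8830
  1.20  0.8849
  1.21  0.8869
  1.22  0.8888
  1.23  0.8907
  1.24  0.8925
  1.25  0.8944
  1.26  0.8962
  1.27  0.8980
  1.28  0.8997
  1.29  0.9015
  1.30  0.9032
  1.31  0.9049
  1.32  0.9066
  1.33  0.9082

$36.24

σ√T = 0.38 × 1.0000 = 0.3800
d₁ = [ln(100/70) + (0.061 + 0.38²/2)·1] / 0.3800 = [0.3567 + 0.1332] / 0.3800 = 1.2891 ⇒ 1.29
d₂ = d₁ − σ√T = 1.2891 − 0.3800 = 0.9091 ⇒ 0.91
e^(−rT) = e^(−0.061·1) = 0.9408
N(d₁) = N(1.29) = 0.9015;  N(d₂) = N(0.91) = 0.8186
C = 100·0.9015 − 70·0.9408·0.8186 = 90.1500 − 53.9097 = 36.2403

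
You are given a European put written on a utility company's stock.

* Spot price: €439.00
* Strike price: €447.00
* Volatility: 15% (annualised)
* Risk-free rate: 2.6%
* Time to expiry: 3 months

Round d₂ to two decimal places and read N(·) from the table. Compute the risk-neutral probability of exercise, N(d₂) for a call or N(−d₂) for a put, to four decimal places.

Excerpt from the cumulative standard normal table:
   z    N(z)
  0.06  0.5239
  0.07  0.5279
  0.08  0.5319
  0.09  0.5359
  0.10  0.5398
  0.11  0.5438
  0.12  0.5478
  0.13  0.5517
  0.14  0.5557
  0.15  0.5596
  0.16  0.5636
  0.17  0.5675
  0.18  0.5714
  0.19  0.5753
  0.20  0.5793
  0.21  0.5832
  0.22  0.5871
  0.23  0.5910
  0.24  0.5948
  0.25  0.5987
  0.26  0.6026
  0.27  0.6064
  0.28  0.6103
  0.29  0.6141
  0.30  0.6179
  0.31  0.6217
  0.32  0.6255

T = 0.25;  σ√T = 0.0750
d₁ = [ln(439/447) + (0.026 + 0.15²/2)·0.25] / 0.0750 = [-0.0181 + 0.0093] / 0.0750 = -0.1166 → -0.12
d₂ = d₁ − σ√T = -0.1166 − 0.0750 = -0.1916 → -0.19
Risk-neutral Pr[S_T < K] = N(−d₂) = N(0.19) = 0.5753

0.5753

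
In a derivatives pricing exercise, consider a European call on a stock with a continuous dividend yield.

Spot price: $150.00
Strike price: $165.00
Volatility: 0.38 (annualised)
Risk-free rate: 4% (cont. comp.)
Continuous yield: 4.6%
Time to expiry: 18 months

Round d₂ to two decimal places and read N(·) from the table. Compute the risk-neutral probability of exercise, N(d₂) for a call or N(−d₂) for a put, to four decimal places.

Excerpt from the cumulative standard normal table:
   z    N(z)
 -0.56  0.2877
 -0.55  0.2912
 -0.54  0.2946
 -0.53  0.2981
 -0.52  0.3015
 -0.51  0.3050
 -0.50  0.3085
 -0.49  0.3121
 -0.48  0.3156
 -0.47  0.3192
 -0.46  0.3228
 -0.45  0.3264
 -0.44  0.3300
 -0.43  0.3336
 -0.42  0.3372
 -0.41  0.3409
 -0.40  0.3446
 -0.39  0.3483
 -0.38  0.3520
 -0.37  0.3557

0.3228

σ√T = 0.38 × 1.2247 = 0.4654
d₁ = [ln(150/165) + (0.04 − 0.046 + 0.38²/2)·1.5] / 0.4654 = [-0.0953 + 0.0993] / 0.4654 = 0.0086 → 0.01
d₂ = d₁ − σ√T = 0.0086 − 0.4654 = -0.4568 → -0.46
Risk-neutral Pr[S_T > K] = N(d₂) = N(-0.46) = 0.3228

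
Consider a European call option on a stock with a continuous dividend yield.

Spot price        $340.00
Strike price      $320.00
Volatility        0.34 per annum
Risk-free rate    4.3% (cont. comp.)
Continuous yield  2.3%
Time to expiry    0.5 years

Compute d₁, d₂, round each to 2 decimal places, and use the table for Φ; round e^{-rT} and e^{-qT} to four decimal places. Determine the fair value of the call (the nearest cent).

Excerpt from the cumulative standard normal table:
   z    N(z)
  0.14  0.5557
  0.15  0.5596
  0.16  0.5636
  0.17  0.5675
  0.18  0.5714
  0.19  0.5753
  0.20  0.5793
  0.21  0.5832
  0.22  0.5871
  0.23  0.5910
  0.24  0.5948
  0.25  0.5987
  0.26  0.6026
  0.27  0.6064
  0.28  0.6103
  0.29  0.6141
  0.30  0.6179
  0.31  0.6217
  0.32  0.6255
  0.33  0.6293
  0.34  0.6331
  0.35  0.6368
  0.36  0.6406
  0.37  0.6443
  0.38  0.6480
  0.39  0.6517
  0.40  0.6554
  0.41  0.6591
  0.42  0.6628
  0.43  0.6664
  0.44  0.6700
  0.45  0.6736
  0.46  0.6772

T = 0.5;  σ√T = 0.2404
d₁ = [ln(340/320) + (0.043 − 0.023 + 0.34²/2)·0.5] / 0.2404 = [0.0606 + 0.0389] / 0.2404 = 0.4140 which rounds to 0.41
d₂ = d₁ − σ√T = 0.4140 − 0.2404 = 0.1736 which rounds to 0.17
e^(−qT) = e^(−0.023·0.5) = 0.9886;  e^(−rT) = e^(−0.043·0.5) = 0.9787
N(d₁) = N(0.41) = 0.6591;  N(d₂) = N(0.17) = 0.5675
C = 340·0.9886·0.6591 − 320·0.9787·0.5675 = 221.5393 − 177.7319 = 43.8074

$43.81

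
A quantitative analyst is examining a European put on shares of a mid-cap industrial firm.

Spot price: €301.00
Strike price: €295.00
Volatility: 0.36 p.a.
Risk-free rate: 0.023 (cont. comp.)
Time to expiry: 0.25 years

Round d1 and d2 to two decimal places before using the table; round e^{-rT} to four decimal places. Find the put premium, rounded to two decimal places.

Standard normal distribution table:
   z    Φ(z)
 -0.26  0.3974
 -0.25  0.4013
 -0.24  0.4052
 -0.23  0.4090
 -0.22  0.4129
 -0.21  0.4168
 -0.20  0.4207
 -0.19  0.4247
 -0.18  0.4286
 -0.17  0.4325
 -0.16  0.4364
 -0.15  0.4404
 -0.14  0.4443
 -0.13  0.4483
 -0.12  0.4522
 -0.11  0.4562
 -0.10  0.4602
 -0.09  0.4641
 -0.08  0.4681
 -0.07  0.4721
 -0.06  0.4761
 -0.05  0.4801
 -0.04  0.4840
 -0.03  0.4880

σ√T = 0.36 × 0.5000 = 0.1800
d₁ = [ln(301/295) + (0.023 + 0.36²/2)·0.25] / 0.1800 = [0.0201 + 0.0219] / 0.1800 = 0.2338 → 0.23
d₂ = d₁ − σ√T = 0.2338 − 0.1800 = 0.0538 → 0.05
e^(−rT) = e^(−0.023·0.25) = 0.9943
N(−d₂) = N(-0.05) = 0.4801;  N(−d₁) = N(-0.23) = 0.4090
P = 295·0.9943·0.4801 − 301·0.4090 = 140.8222 − 123.1090 = 17.7132

€17.71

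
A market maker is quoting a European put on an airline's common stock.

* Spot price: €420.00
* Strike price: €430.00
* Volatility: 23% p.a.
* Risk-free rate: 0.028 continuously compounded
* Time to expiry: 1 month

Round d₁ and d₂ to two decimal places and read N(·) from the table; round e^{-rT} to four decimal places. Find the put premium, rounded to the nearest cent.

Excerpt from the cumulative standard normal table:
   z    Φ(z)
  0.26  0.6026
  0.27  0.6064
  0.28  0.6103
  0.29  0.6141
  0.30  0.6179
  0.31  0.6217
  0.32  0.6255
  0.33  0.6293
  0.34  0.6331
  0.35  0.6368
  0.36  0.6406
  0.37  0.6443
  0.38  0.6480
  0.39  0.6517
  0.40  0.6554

€15.27

T = 0.08333;  σ√T = 0.0664
ln(S/K) + (r + σ²/2)T = ln(420/430) + (0.028 + 0.23²/2)·0.08333 = -0.0235 + 0.0045 = -0.0190
d₁ = -0.0190 / 0.0664 = -0.2861 ≈ -0.29
d₂ = d₁ − σ√T = -0.2861 − 0.0664 = -0.3525 ≈ -0.35
exp(−rT) = exp(−0.028·0.08333) = 0.9977
N(−d₂) = N(0.35) = 0.6368;  N(−d₁) = N(0.29) = 0.6141
P = 430·0.9977·0.6368 − 420·0.6141 = 273.1942 − 257.9220 = 15.2722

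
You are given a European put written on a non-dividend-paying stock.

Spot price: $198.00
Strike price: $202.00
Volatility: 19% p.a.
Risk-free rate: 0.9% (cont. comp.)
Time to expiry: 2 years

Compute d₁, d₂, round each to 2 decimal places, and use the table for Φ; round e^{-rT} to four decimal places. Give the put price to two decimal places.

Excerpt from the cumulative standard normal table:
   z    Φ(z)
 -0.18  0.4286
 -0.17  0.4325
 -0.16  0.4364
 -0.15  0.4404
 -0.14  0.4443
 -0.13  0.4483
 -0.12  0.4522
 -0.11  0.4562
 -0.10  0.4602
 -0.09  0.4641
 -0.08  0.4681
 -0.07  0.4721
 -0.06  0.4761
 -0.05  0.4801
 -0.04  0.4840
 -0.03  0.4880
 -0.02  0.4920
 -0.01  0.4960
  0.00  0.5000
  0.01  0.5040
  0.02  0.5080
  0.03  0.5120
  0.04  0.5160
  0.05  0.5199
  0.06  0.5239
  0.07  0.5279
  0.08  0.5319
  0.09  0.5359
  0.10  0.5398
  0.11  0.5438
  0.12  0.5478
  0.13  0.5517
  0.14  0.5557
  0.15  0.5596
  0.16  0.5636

σ√T = 0.19·√2 = 0.2687
d₁ = [ln(198/202) + (0.009 + 0.19²/2)·2] / 0.2687 = [-0.0200 + 0.0541] / 0.2687 = 0.1269 ⇒ 0.13
d₂ = d₁ − σ√T = 0.1269 − 0.2687 = -0.1418 ⇒ -0.14
exp(−rT) = exp(−0.009·2) = 0.9822
N(−d₂) = N(0.14) = 0.5557;  N(−d₁) = N(-0.13) = 0.4483
P = 202·0.9822·0.5557 − 198·0.4483 = 110.2533 − 88.7634 = 21.4899

$21.49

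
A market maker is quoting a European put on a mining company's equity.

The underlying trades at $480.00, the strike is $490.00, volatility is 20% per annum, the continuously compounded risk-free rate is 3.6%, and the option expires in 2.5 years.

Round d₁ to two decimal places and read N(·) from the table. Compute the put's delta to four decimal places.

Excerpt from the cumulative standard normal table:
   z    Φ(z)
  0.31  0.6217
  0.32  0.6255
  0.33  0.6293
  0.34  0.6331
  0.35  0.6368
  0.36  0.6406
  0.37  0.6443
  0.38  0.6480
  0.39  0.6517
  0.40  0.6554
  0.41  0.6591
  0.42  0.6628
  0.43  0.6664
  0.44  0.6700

-0.3520

σ√T = 0.2 × 1.5811 = 0.3162
d₁ = [ln(480/490) + (0.036 + 0.2²/2)·2.5] / 0.3162 = [-0.0206 + 0.1400] / 0.3162 = 0.3775 which rounds to 0.38
N(d₁) = N(0.38) = 0.6480
Δ_put = N(d₁) − 1 = 0.6480 − 1 = -0.3520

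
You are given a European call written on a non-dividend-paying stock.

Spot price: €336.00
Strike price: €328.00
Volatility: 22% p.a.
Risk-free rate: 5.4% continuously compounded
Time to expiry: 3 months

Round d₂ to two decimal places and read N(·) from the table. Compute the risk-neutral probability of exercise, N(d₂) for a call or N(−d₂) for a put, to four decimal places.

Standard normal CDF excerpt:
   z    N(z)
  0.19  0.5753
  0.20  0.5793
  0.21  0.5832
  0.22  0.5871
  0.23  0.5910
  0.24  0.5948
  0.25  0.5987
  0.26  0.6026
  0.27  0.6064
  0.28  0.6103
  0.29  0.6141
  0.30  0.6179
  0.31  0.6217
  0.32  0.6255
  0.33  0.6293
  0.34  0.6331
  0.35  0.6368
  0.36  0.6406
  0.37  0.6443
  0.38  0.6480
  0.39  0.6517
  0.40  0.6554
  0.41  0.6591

0.6141

σ√T = 0.22·√0.25 = 0.1100
ln(S/K) + (r + σ²/2)T = ln(336/328) + (0.054 + 0.22²/2)·0.25 = 0.0241 + 0.0195 = 0.0436
d₁ = 0.0436 / 0.1100 = 0.3968 which rounds to 0.40
d₂ = d₁ − σ√T = 0.3968 − 0.1100 = 0.2868 which rounds to 0.29
Risk-neutral Pr[S_T > K] = N(d₂) = N(0.29) = 0.6141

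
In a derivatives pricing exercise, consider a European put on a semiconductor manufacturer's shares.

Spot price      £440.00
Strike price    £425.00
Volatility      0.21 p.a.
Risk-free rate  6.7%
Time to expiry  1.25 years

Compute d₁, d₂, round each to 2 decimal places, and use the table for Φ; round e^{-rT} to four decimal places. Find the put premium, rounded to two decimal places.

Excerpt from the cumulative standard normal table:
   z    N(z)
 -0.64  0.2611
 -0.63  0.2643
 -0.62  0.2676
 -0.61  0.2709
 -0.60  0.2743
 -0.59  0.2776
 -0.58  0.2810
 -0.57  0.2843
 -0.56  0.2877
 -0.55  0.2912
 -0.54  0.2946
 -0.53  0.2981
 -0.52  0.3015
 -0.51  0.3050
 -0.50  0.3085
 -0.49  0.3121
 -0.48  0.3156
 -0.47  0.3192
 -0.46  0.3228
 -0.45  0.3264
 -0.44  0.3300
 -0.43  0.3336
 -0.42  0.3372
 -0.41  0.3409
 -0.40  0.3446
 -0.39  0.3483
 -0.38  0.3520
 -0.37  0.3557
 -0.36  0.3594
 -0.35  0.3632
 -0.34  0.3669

T = 1.25;  σ√T = 0.2348
d₁ = [ln(440/425) + (0.067 + 0.21²/2)·1.25] / 0.2348 = [0.0347 + 0.1113] / 0.2348 = 0.6218 which rounds to 0.62
d₂ = d₁ − σ√T = 0.6218 − 0.2348 = 0.3870 which rounds to 0.39
exp(−rT) = exp(−0.067·1.25) = 0.9197
P = 425·0.9197·N(-0.39) − 440·N(-0.62) = 425·0.9197·0.3483 − 440·0.2676 = 136.1409 − 117.7440 = 18.3969

£18.40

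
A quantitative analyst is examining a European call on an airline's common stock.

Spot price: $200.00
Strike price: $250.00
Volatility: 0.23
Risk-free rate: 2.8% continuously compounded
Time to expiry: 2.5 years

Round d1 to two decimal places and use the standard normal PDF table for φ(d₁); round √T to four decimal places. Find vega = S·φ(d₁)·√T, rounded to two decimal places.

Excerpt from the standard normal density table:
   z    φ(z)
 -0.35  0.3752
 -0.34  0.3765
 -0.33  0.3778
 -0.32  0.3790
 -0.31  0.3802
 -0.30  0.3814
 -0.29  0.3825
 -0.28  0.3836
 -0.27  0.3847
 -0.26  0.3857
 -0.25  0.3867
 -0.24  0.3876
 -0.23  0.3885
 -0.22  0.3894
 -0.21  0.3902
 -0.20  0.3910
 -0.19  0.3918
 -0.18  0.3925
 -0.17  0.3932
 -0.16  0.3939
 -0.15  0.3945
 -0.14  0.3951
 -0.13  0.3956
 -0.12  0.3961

122.57

σ√T = 0.23 × 1.5811 = 0.3637
d₁ = [ln(200/250) + (0.028 + 0.23²/2)·2.5] / 0.3637 = [-0.2231 + 0.1361] / 0.3637 = -0.2393 ⇒ -0.24
√T = √2.5 = 1.5811
φ(d₁) = φ(-0.24) = 0.3876
vega = S·φ(d₁)·√T = 200·0.3876·1.5811 = 122.5669
(Vega is the same for a European call and put with the same parameters.)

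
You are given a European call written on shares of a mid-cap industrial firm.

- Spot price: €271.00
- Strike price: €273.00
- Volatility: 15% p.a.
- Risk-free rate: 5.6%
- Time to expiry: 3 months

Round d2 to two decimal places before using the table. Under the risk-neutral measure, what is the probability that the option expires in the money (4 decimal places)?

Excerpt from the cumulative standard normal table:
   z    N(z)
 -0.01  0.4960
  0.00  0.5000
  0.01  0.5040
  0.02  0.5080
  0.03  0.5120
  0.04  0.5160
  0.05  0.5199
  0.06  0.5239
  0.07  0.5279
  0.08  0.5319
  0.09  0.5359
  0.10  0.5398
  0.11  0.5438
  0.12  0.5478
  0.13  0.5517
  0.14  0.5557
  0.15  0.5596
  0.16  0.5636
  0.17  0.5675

σ√T = 0.15 × 0.5000 = 0.0750
d₁ = [ln(271/273) + (0.056 + 0.15²/2)·0.25] / 0.0750 = [-0.0074 + 0.0168] / 0.0750 = 0.1261 which rounds to 0.13
d₂ = d₁ − σ√T = 0.1261 − 0.0750 = 0.0511 which rounds to 0.05
Risk-neutral Pr[S_T > K] = N(d₂) = N(0.05) = 0.5199

0.5199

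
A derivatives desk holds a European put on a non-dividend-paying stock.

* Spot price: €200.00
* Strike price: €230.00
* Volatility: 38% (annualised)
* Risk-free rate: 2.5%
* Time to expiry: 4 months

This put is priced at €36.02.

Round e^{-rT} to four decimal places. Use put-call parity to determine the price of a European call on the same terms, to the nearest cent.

exp(−rT) = exp(−0.025·0.3333) = 0.9917
Put-call parity: C − P = S − K·e^(−rT) = 200 − 230·0.9917 = 200 − 228.0910 = -28.0910
C = P + (C − P) = 36.02 + (-28.0910) = 7.9290

€7.93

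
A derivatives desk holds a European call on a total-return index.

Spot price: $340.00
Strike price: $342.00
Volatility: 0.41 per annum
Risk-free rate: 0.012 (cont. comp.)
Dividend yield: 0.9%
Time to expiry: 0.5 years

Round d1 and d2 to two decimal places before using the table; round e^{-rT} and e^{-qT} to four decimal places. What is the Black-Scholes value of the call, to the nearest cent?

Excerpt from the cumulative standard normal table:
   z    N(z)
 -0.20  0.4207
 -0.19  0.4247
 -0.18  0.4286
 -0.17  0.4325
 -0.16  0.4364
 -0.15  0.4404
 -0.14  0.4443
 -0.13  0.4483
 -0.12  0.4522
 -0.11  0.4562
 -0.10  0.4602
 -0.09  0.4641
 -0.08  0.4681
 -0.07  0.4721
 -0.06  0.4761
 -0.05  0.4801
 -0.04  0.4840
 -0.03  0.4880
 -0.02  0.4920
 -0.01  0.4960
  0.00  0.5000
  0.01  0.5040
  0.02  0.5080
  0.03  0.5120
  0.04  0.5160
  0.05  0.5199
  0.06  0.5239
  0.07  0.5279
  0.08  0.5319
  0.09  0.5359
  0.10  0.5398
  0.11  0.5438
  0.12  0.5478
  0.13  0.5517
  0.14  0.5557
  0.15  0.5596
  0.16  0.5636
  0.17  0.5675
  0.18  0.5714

$38.38

σ√T = 0.41·√0.5 = 0.2899
ln(S/K) + (r − q + σ²/2)T = ln(340/342) + (0.012 − 0.009 + 0.41²/2)·0.5 = -0.0059 + 0.0435 = 0.0377
d₁ = 0.0377 / 0.2899 = 0.1299 ≈ 0.13
d₂ = d₁ − σ√T = 0.1299 − 0.2899 = -0.1600 ≈ -0.16
exp(−qT) = exp(−0.009·0.5) = 0.9955;  exp(−rT) = exp(−0.012·0.5) = 0.9940
N(d₁) = N(0.13) = 0.5517;  N(d₂) = N(-0.16) = 0.4364
C = 340·0.9955·0.5517 − 342·0.9940·0.4364 = 186.7339 − 148.3533 = 38.3806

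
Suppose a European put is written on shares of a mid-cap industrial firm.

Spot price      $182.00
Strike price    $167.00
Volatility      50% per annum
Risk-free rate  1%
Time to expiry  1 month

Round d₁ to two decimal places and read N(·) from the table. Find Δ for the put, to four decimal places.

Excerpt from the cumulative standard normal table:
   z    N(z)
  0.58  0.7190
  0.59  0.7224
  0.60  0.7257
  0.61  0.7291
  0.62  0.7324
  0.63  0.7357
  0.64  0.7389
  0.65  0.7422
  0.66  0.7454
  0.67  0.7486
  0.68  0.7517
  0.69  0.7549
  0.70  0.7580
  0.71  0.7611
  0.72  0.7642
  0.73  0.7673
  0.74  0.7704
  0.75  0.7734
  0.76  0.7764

-0.2514

σ√T = 0.5·√0.08333 = 0.1443
d₁ = [ln(182/167) + (0.01 + 0.5²/2)·0.08333] / 0.1443 = [0.0860 + 0.0112] / 0.1443 = 0.6739 ≈ 0.67
N(d₁) = N(0.67) = 0.7486
Δ_put = N(d₁) − 1 = 0.7486 − 1 = -0.2514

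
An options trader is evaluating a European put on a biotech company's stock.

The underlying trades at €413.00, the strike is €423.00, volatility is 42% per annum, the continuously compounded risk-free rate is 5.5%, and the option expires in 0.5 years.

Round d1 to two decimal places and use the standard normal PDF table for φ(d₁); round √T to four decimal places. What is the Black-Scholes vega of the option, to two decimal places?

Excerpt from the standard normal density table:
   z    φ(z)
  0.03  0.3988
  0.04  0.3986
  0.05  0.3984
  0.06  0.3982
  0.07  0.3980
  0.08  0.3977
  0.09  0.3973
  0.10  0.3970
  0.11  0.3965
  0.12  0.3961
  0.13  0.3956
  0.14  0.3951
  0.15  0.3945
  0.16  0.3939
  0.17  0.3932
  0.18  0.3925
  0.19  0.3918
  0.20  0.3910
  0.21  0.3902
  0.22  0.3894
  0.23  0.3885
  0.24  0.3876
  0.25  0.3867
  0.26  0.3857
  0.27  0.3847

115.03

σ√T = 0.42 × 0.7071 = 0.2970
d₁ = [ln(413/423) + (0.055 + ½·0.42²)·0.5] / (σ√T) = (-0.0239 + 0.0716) / 0.2970 = 0.1605 which rounds to 0.16
√T = √0.5 = 0.7071
φ(d₁) = φ(0.16) = 0.3939
vega = S·φ(d₁)·√T = 413·0.3939·0.7071 = 115.0315
(Call and put vega coincide under Black-Scholes.)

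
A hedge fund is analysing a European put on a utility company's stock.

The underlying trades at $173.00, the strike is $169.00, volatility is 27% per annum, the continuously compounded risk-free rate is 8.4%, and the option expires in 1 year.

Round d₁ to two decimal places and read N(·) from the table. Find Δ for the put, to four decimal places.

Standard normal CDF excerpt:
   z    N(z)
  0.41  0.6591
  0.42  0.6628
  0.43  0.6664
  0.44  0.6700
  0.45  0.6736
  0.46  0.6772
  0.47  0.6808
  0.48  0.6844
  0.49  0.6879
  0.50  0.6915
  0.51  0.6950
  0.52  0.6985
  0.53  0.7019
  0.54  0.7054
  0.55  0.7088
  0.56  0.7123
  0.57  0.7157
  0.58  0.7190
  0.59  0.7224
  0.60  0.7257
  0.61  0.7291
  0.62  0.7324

σ√T = 0.27·√1 = 0.2700
d₁ = [ln(173/169) + (0.084 + 0.27²/2)·1] / 0.2700 = [0.0234 + 0.1205] / 0.2700 = 0.5328 → 0.53
N(d₁) = N(0.53) = 0.7019
Δ_put = N(d₁) − 1 = 0.7019 − 1 = -0.2981

-0.2981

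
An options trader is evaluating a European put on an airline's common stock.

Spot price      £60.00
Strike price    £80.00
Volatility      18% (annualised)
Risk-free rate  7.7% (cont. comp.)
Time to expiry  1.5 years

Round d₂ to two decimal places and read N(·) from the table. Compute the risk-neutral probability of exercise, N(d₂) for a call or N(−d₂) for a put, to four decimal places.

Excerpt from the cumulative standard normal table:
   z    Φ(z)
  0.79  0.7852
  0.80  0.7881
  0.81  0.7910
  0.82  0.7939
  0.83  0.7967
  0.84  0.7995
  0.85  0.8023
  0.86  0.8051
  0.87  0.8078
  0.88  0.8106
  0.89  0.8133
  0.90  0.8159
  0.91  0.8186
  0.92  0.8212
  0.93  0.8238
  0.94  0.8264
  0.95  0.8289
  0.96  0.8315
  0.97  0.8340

0.8133

T = 1.5;  σ√T = 0.2205
ln(S/K) + (r + σ²/2)T = ln(60/80) + (0.077 + 0.18²/2)·1.5 = -0.2877 + 0.1398 = -0.1479
d₁ = -0.1479 / 0.2205 = -0.6708 ≈ -0.67
d₂ = d₁ − σ√T = -0.6708 − 0.2205 = -0.8913 ≈ -0.89
Pr(exercise) under Q = N(−d₂) = N(0.89) = 0.8133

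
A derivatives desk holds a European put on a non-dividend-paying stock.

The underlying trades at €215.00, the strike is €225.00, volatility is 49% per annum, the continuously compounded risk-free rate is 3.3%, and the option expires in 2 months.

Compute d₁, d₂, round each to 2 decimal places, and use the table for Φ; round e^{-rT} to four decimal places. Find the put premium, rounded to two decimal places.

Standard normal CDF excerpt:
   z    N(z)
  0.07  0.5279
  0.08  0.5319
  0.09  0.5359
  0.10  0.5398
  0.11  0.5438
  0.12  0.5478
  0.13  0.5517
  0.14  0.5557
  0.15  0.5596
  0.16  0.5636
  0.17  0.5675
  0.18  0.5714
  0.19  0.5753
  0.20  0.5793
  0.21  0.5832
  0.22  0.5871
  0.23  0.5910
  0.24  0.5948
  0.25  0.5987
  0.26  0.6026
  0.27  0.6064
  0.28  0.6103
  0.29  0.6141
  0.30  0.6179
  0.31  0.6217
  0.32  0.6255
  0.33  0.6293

€22.21

σ√T = 0.49·√0.1667 = 0.2000
d₁ = [ln(215/225) + (0.033 + 0.49²/2)·0.1667] / 0.2000 = [-0.0455 + 0.0255] / 0.2000 = -0.0997 ⇒ -0.10
d₂ = d₁ − σ√T = -0.0997 − 0.2000 = -0.2998 ⇒ -0.30
e^(−rT) = e^(−0.033·0.1667) = 0.9945
N(−d₂) = N(0.30) = 0.6179;  N(−d₁) = N(0.10) = 0.5398
P = 225·0.9945·0.6179 − 215·0.5398 = 138.2628 − 116.0570 = 22.2058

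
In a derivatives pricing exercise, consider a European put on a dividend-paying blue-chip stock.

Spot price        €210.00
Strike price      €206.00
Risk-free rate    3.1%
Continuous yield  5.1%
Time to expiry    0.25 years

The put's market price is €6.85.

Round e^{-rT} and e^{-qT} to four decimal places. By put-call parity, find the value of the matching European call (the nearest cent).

e^(−qT) = e^(−0.051·0.25) = 0.9873;  e^(−rT) = e^(−0.031·0.25) = 0.9923
Put-call parity: C − P = S·e^(−qT) − K·e^(−rT) = 210·0.9873 − 206·0.9923 = 207.3330 − 204.4138 = 2.9192
C = P + (C − P) = 6.85 + (2.9192) = 9.7692

€9.77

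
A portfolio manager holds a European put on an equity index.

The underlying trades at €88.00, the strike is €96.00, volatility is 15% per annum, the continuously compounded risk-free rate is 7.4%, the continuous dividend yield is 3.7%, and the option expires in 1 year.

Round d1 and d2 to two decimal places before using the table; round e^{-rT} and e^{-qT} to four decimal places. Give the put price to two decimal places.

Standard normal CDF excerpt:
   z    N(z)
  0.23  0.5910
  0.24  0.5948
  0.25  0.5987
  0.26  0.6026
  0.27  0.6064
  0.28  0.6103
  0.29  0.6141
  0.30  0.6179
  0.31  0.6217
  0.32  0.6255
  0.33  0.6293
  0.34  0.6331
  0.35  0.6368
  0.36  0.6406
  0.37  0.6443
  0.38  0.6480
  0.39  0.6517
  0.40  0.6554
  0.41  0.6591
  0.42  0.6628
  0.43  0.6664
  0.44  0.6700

σ√T = 0.15 × 1.0000 = 0.1500
d₁ = [ln(88/96) + (0.074 − 0.037 + 0.15²/2)·1] / 0.1500 = [-0.0870 + 0.0483] / 0.1500 = -0.2584 ≈ -0.26
d₂ = d₁ − σ√T = -0.2584 − 0.1500 = -0.4084 ≈ -0.41
exp(−qT) = exp(−0.037·1) = 0.9637;  exp(−rT) = exp(−0.074·1) = 0.9287
N(−d₂) = N(0.41) = 0.6591;  N(−d₁) = N(0.26) = 0.6026
P = 96·0.9287·0.6591 − 88·0.9637·0.6026 = 58.7622 − 51.1039 = 7.6583

€7.66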